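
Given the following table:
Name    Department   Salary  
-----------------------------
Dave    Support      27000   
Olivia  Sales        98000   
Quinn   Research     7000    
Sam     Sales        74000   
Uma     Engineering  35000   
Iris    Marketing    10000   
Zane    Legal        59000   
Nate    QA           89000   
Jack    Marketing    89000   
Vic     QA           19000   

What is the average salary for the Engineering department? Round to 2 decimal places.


Engineering department members:
  Uma: 35000
Sum = 35000
Count = 1
Average = 35000 / 1 = 35000.00

ANSWER: 35000.00


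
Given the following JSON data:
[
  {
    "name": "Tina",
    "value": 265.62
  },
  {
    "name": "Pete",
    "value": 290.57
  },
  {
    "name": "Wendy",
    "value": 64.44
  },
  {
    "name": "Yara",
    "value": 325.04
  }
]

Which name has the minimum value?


Comparing values:
  Tina: 265.62
  Pete: 290.57
  Wendy: 64.44
  Yara: 325.04
Minimum: Wendy (64.44)

ANSWER: Wendy


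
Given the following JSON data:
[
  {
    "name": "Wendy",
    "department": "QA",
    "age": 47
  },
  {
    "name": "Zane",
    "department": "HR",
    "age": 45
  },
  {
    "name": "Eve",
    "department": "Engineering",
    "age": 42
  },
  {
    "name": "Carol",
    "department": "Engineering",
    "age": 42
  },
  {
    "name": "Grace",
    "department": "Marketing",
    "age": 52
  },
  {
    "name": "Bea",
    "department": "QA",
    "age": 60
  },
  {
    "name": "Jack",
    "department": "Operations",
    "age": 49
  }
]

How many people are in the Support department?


Scanning records for department = Support
  No matches found
Count: 0

ANSWER: 0


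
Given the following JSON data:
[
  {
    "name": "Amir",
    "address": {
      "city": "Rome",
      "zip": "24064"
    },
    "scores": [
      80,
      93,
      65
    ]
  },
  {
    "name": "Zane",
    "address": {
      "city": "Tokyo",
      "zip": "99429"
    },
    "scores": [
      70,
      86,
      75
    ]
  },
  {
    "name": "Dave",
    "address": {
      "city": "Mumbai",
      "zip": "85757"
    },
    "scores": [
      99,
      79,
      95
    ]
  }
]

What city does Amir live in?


Path: records[0].address.city
Value: Rome

ANSWER: Rome


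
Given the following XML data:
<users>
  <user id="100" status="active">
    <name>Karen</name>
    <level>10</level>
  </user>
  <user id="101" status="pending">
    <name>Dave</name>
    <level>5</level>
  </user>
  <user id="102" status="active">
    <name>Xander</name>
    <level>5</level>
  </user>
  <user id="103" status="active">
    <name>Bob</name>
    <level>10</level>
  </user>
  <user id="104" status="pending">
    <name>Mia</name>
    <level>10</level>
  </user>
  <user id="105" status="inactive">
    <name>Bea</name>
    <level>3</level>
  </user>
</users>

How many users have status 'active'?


Counting users with status='active':
  Karen (id=100) -> MATCH
  Xander (id=102) -> MATCH
  Bob (id=103) -> MATCH
Count: 3

ANSWER: 3


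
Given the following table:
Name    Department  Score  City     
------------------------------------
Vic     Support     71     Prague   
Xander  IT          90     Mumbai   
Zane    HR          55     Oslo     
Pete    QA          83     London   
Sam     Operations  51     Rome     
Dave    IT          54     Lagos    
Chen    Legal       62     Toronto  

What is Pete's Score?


Row 4: Pete
Score = 83

ANSWER: 83


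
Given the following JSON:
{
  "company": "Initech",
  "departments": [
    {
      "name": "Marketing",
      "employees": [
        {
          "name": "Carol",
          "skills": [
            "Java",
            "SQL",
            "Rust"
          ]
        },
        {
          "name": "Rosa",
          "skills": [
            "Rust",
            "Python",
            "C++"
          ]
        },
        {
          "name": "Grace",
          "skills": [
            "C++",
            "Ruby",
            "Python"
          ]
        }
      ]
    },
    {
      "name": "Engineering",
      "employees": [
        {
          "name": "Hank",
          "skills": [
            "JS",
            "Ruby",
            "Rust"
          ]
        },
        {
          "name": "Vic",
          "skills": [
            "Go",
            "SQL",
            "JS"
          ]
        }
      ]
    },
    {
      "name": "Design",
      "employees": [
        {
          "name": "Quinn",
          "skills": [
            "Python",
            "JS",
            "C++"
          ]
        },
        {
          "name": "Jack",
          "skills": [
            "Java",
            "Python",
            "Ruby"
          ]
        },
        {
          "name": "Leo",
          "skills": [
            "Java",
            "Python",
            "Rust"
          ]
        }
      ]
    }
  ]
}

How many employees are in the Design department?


Path: departments[2].employees
Count: 3

ANSWER: 3


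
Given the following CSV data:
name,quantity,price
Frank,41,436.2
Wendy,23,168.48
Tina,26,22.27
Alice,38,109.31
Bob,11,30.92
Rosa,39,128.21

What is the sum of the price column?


Values in 'price' column:
  Row 1: 436.2
  Row 2: 168.48
  Row 3: 22.27
  Row 4: 109.31
  Row 5: 30.92
  Row 6: 128.21
Sum = 436.2 + 168.48 + 22.27 + 109.31 + 30.92 + 128.21 = 895.39

ANSWER: 895.39


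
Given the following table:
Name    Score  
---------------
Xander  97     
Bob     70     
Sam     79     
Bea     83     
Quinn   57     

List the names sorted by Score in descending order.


Sorting by Score (descending):
  Xander: 97
  Bea: 83
  Sam: 79
  Bob: 70
  Quinn: 57


ANSWER: Xander, Bea, Sam, Bob, Quinn


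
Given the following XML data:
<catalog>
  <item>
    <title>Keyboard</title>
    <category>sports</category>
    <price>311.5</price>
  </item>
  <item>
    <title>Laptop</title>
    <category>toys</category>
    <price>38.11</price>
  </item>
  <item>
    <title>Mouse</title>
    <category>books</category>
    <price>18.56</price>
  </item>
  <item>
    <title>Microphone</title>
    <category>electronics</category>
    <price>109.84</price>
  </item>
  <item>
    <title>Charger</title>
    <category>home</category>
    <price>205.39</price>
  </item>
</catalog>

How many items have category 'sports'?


Scanning <item> elements for <category>sports</category>:
  Item 1: Keyboard -> MATCH
Count: 1

ANSWER: 1


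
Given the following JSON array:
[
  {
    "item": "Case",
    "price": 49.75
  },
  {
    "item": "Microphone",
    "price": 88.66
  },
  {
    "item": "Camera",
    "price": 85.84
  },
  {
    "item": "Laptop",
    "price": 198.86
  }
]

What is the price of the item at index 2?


Array index 2 -> Camera
price = 85.84

ANSWER: 85.84


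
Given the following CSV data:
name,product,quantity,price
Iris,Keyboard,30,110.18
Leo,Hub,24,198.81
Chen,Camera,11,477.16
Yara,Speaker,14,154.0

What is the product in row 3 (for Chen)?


Row 3: Chen
Column 'product' = Camera

ANSWER: Camera


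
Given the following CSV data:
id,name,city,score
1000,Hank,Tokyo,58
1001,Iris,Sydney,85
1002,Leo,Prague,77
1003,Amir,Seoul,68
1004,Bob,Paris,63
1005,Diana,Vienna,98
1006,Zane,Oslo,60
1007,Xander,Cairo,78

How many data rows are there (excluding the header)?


Counting rows (excluding header):
Header: id,name,city,score
Data rows: 8

ANSWER: 8


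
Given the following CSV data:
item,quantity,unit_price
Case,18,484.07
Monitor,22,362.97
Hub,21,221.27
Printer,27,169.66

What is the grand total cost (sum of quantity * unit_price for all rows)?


Computing row totals:
  Case: 18 * 484.07 = 8713.26
  Monitor: 22 * 362.97 = 7985.34
  Hub: 21 * 221.27 = 4646.67
  Printer: 27 * 169.66 = 4580.82
Grand total = 8713.26 + 7985.34 + 4646.67 + 4580.82 = 25926.09

ANSWER: 25926.09


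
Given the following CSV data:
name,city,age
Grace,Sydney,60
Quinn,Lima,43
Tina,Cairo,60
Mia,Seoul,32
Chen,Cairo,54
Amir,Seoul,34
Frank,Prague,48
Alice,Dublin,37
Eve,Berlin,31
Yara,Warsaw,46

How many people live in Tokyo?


Scanning city column for 'Tokyo':
Total matches: 0

ANSWER: 0


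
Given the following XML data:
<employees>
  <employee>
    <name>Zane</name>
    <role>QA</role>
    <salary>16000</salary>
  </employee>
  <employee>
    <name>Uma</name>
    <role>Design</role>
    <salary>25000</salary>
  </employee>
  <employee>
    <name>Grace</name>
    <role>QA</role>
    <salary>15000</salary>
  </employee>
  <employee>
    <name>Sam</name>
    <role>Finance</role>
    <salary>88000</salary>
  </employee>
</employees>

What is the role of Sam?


Searching for <employee> with <name>Sam</name>
Found at position 4
<role>Finance</role>

ANSWER: Finance


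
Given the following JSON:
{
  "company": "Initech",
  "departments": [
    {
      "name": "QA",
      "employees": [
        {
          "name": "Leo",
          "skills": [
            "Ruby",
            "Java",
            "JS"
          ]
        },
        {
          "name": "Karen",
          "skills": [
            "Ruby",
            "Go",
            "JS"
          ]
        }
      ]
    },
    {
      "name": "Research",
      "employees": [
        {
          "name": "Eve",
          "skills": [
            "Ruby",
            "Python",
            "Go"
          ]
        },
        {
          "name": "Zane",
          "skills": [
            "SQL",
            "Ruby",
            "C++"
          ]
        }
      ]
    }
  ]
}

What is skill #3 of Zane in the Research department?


Path: departments[1].employees[1].skills[2]
Value: C++

ANSWER: C++


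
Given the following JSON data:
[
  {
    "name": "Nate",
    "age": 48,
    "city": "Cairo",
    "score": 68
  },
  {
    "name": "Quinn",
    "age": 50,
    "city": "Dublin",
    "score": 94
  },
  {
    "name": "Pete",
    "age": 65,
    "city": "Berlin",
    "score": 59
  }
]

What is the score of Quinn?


Looking up record where name = Quinn
Record index: 1
Field 'score' = 94

ANSWER: 94


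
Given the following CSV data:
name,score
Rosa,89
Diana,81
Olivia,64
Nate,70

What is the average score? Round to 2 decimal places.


Scores: 89, 81, 64, 70
Sum = 304
Count = 4
Average = 304 / 4 = 76.00

ANSWER: 76.00


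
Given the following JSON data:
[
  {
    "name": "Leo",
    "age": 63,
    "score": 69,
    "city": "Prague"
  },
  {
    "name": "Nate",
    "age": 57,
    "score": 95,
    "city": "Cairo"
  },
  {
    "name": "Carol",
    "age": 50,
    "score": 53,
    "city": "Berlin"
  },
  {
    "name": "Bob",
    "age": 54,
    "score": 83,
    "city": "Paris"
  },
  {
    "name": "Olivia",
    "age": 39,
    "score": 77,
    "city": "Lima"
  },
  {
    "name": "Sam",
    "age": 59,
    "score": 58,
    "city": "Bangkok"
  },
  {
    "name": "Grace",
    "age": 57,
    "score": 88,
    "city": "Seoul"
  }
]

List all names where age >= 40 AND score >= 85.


Checking both conditions:
  Leo (age=63, score=69) -> no
  Nate (age=57, score=95) -> YES
  Carol (age=50, score=53) -> no
  Bob (age=54, score=83) -> no
  Olivia (age=39, score=77) -> no
  Sam (age=59, score=58) -> no
  Grace (age=57, score=88) -> YES


ANSWER: Nate, Grace


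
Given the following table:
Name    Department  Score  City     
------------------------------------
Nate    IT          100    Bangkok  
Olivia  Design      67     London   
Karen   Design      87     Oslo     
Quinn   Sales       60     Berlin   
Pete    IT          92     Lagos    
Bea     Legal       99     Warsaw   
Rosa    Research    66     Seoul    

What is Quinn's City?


Row 4: Quinn
City = Berlin

ANSWER: Berlin


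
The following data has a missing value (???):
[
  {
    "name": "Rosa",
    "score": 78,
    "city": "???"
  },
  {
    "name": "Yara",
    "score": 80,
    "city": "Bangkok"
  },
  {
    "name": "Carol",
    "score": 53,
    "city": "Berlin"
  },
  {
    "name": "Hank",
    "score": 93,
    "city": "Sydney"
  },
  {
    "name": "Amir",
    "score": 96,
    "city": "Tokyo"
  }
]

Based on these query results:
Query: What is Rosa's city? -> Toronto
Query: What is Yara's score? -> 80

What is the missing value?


The missing value is Rosa's city
From query: Rosa's city = Toronto

ANSWER: Toronto


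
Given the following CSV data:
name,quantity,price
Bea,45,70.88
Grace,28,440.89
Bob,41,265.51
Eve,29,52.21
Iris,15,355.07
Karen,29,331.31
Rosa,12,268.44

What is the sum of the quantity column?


Values in 'quantity' column:
  Row 1: 45
  Row 2: 28
  Row 3: 41
  Row 4: 29
  Row 5: 15
  Row 6: 29
  Row 7: 12
Sum = 45 + 28 + 41 + 29 + 15 + 29 + 12 = 199

ANSWER: 199


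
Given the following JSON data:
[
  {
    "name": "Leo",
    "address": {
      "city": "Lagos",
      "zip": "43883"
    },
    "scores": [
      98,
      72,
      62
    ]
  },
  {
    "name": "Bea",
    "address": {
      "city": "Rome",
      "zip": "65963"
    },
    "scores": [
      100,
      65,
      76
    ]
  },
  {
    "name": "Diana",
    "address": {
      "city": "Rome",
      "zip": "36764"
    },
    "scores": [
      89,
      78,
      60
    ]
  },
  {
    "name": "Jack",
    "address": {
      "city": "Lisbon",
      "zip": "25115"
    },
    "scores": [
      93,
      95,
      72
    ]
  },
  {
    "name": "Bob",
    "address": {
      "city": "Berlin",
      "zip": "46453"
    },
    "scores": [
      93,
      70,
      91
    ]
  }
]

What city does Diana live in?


Path: records[2].address.city
Value: Rome

ANSWER: Rome


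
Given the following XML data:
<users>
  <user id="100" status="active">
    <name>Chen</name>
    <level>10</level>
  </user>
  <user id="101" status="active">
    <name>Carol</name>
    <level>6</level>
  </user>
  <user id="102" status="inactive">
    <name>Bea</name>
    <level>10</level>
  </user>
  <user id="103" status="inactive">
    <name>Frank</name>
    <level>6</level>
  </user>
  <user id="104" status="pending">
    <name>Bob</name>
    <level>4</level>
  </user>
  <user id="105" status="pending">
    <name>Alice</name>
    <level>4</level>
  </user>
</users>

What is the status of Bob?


Finding user with name = Bob
user id="104" status="pending"

ANSWER: pending


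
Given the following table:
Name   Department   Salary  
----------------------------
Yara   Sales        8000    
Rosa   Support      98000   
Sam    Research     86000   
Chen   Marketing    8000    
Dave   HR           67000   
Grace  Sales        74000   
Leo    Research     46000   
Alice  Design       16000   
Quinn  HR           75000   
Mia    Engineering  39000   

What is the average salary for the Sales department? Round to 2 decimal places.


Sales department members:
  Yara: 8000
  Grace: 74000
Sum = 82000
Count = 2
Average = 82000 / 2 = 41000.00

ANSWER: 41000.00


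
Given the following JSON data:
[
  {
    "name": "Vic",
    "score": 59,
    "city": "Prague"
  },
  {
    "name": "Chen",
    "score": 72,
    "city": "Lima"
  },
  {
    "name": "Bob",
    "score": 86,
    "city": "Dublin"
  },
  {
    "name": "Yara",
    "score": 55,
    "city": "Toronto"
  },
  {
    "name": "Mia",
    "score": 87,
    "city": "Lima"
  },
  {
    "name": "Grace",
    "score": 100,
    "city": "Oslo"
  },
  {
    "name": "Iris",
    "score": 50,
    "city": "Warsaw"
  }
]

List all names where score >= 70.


Filtering records where score >= 70:
  Vic (score=59) -> no
  Chen (score=72) -> YES
  Bob (score=86) -> YES
  Yara (score=55) -> no
  Mia (score=87) -> YES
  Grace (score=100) -> YES
  Iris (score=50) -> no


ANSWER: Chen, Bob, Mia, Grace


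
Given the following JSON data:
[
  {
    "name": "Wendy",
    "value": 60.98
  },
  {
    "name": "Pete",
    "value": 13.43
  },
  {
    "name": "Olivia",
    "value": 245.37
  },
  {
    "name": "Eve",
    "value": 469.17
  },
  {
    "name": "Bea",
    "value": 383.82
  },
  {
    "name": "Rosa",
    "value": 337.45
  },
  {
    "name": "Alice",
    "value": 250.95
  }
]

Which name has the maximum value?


Comparing values:
  Wendy: 60.98
  Pete: 13.43
  Olivia: 245.37
  Eve: 469.17
  Bea: 383.82
  Rosa: 337.45
  Alice: 250.95
Maximum: Eve (469.17)

ANSWER: Eve


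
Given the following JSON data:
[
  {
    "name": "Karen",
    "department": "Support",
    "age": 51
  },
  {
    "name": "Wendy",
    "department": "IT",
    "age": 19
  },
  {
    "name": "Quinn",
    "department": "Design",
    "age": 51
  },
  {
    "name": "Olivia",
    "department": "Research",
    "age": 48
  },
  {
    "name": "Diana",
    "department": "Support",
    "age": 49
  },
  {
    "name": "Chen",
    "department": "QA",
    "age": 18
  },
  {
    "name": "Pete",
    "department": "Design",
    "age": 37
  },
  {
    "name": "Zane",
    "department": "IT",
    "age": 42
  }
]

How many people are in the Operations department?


Scanning records for department = Operations
  No matches found
Count: 0

ANSWER: 0


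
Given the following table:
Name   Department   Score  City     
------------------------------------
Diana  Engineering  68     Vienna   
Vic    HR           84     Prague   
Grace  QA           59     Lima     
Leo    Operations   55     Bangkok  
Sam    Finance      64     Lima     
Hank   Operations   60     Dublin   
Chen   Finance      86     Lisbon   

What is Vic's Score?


Row 2: Vic
Score = 84

ANSWER: 84


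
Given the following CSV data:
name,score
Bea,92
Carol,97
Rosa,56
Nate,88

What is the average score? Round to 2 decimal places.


Scores: 92, 97, 56, 88
Sum = 333
Count = 4
Average = 333 / 4 = 83.25

ANSWER: 83.25


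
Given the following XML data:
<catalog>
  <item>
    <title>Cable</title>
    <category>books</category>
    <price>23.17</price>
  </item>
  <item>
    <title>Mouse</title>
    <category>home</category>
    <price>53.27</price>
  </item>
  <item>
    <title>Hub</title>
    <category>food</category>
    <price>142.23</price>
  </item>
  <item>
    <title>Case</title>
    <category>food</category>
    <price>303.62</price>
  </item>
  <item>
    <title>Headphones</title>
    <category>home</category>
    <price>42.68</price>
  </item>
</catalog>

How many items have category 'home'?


Scanning <item> elements for <category>home</category>:
  Item 2: Mouse -> MATCH
  Item 5: Headphones -> MATCH
Count: 2

ANSWER: 2


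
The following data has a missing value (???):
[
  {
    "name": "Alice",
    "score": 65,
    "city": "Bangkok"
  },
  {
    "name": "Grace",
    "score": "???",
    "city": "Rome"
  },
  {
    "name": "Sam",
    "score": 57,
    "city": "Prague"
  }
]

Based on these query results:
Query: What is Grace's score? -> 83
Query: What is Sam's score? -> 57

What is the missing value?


The missing value is Grace's score
From query: Grace's score = 83

ANSWER: 83


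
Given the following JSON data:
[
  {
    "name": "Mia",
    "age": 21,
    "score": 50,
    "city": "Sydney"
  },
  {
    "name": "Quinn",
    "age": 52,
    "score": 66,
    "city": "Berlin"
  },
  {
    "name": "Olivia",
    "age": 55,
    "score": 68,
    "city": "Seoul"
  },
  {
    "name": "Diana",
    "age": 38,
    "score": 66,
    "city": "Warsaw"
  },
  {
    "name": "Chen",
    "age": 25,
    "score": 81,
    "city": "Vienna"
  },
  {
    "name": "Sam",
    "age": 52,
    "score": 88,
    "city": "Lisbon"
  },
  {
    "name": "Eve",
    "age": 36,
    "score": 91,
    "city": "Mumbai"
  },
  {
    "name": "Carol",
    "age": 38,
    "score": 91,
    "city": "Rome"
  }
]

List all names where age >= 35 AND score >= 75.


Checking both conditions:
  Mia (age=21, score=50) -> no
  Quinn (age=52, score=66) -> no
  Olivia (age=55, score=68) -> no
  Diana (age=38, score=66) -> no
  Chen (age=25, score=81) -> no
  Sam (age=52, score=88) -> YES
  Eve (age=36, score=91) -> YES
  Carol (age=38, score=91) -> YES


ANSWER: Sam, Eve, Carol


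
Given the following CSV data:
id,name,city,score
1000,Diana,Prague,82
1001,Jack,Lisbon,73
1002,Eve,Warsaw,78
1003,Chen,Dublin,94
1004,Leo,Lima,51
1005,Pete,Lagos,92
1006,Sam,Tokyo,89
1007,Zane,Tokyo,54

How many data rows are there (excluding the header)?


Counting rows (excluding header):
Header: id,name,city,score
Data rows: 8

ANSWER: 8


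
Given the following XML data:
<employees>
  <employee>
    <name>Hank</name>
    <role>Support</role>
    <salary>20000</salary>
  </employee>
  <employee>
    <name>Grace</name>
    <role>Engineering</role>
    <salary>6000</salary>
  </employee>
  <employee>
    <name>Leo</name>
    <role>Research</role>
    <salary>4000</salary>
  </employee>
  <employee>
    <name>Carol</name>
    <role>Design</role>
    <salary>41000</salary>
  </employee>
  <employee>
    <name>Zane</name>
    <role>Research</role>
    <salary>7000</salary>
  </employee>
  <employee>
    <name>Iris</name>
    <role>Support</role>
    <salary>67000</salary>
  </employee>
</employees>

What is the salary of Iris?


Searching for <employee> with <name>Iris</name>
Found at position 6
<salary>67000</salary>

ANSWER: 67000


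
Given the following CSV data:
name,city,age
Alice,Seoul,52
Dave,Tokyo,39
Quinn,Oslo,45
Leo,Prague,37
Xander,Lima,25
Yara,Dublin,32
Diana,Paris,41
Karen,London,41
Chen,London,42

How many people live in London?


Scanning city column for 'London':
  Row 8: Karen -> MATCH
  Row 9: Chen -> MATCH
Total matches: 2

ANSWER: 2


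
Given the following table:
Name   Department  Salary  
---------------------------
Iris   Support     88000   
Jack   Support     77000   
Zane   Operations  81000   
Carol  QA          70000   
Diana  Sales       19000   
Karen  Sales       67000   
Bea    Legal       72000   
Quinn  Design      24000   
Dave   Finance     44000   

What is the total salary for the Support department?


Support department members:
  Iris: 88000
  Jack: 77000
Total = 88000 + 77000 = 165000

ANSWER: 165000


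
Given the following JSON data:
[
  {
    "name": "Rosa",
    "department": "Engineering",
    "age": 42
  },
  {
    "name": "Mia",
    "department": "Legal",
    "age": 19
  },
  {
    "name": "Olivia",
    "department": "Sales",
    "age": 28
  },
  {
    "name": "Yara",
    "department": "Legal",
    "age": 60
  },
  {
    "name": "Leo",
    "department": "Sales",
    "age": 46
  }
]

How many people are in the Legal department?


Scanning records for department = Legal
  Record 1: Mia
  Record 3: Yara
Count: 2

ANSWER: 2


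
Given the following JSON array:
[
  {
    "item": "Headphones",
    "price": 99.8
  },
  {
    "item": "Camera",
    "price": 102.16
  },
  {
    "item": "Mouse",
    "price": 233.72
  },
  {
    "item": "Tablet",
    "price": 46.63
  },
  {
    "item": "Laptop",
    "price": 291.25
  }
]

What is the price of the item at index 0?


Array index 0 -> Headphones
price = 99.8

ANSWER: 99.8


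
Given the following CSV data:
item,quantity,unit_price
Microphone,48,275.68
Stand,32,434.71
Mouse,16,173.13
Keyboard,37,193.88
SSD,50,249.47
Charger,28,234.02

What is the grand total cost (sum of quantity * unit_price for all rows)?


Computing row totals:
  Microphone: 48 * 275.68 = 13232.64
  Stand: 32 * 434.71 = 13910.72
  Mouse: 16 * 173.13 = 2770.08
  Keyboard: 37 * 193.88 = 7173.56
  SSD: 50 * 249.47 = 12473.5
  Charger: 28 * 234.02 = 6552.56
Grand total = 13232.64 + 13910.72 + 2770.08 + 7173.56 + 12473.5 + 6552.56 = 56113.06

ANSWER: 56113.06


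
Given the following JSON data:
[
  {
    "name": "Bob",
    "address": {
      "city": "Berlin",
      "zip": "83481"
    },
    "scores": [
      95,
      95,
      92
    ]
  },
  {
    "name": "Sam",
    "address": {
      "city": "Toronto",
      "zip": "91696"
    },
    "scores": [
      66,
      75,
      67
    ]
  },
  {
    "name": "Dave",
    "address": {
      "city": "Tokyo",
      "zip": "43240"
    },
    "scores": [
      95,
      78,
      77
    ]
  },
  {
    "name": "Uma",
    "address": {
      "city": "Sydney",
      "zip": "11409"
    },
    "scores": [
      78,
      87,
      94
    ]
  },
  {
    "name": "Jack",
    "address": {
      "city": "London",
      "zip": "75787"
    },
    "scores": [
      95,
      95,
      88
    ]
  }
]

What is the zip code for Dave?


Path: records[2].address.zip
Value: 43240

ANSWER: 43240


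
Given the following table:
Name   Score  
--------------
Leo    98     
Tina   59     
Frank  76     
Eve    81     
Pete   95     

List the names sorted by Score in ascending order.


Sorting by Score (ascending):
  Tina: 59
  Frank: 76
  Eve: 81
  Pete: 95
  Leo: 98


ANSWER: Tina, Frank, Eve, Pete, Leo


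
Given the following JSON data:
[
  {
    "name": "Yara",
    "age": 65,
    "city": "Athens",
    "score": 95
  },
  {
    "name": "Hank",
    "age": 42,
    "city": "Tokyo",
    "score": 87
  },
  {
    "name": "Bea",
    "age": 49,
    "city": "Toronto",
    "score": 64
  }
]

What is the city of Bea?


Looking up record where name = Bea
Record index: 2
Field 'city' = Toronto

ANSWER: Toronto


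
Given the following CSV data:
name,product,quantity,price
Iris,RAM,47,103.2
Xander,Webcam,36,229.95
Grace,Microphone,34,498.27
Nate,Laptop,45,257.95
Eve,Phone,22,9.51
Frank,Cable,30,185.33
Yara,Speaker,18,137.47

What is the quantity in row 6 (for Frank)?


Row 6: Frank
Column 'quantity' = 30

ANSWER: 30


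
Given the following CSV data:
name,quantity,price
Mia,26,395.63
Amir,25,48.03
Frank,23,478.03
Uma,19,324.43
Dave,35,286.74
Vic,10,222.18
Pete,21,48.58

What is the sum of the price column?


Values in 'price' column:
  Row 1: 395.63
  Row 2: 48.03
  Row 3: 478.03
  Row 4: 324.43
  Row 5: 286.74
  Row 6: 222.18
  Row 7: 48.58
Sum = 395.63 + 48.03 + 478.03 + 324.43 + 286.74 + 222.18 + 48.58 = 1803.62

ANSWER: 1803.62


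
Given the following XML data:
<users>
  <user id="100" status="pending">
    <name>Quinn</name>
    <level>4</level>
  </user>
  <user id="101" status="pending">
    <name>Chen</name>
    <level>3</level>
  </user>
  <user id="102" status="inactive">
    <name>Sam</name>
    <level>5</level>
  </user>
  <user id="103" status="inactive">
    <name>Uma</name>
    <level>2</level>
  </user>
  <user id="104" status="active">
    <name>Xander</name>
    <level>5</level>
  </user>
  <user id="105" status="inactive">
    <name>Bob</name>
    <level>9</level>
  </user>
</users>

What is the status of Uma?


Finding user with name = Uma
user id="103" status="inactive"

ANSWER: inactive


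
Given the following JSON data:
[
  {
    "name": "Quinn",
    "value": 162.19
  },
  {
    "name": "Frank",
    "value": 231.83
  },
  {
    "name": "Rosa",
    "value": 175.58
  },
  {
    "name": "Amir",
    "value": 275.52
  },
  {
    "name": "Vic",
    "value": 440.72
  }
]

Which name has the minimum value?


Comparing values:
  Quinn: 162.19
  Frank: 231.83
  Rosa: 175.58
  Amir: 275.52
  Vic: 440.72
Minimum: Quinn (162.19)

ANSWER: Quinn


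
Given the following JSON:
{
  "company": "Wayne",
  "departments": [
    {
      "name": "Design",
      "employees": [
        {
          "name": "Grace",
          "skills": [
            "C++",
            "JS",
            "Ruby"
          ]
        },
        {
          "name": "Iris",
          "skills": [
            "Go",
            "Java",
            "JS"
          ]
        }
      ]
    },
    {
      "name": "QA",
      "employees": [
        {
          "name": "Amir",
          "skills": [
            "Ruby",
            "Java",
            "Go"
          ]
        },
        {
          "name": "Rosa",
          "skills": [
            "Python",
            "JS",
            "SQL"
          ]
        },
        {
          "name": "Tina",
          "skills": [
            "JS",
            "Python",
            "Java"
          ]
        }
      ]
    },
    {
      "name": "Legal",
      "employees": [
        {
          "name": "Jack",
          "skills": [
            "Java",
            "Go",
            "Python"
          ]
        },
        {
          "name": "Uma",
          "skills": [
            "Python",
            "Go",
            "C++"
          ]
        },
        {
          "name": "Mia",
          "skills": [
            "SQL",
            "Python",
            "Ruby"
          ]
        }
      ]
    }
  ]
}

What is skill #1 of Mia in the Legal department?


Path: departments[2].employees[2].skills[0]
Value: SQL

ANSWER: SQL


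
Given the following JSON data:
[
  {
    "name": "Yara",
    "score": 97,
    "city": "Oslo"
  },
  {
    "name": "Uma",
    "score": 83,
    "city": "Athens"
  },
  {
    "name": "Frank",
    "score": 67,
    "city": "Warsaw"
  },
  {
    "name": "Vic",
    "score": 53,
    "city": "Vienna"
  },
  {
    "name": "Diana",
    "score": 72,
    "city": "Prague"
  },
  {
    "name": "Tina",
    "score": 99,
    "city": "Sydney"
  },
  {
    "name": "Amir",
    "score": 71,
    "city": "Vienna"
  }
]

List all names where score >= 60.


Filtering records where score >= 60:
  Yara (score=97) -> YES
  Uma (score=83) -> YES
  Frank (score=67) -> YES
  Vic (score=53) -> no
  Diana (score=72) -> YES
  Tina (score=99) -> YES
  Amir (score=71) -> YES


ANSWER: Yara, Uma, Frank, Diana, Tina, Amir


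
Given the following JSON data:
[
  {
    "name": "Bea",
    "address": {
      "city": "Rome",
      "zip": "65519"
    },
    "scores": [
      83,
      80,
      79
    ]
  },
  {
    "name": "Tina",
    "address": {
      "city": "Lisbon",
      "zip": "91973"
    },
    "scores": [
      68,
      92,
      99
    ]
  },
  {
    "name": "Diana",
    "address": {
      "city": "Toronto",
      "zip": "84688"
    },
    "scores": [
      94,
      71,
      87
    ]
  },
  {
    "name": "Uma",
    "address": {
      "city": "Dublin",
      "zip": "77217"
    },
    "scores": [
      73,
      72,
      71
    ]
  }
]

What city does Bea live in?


Path: records[0].address.city
Value: Rome

ANSWER: Rome


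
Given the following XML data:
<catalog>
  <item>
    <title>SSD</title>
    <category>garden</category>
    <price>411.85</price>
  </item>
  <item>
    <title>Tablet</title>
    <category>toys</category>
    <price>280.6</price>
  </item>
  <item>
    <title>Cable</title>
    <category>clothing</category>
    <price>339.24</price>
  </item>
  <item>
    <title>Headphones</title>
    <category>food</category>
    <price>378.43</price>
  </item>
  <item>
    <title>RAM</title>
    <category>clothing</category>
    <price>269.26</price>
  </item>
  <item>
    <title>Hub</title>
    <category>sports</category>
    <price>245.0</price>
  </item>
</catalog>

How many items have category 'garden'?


Scanning <item> elements for <category>garden</category>:
  Item 1: SSD -> MATCH
Count: 1

ANSWER: 1


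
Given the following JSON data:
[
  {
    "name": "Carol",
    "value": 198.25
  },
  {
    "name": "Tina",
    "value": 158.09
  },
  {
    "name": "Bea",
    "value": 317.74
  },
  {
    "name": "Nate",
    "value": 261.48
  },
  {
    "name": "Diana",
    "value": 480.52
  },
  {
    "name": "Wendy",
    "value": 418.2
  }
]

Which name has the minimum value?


Comparing values:
  Carol: 198.25
  Tina: 158.09
  Bea: 317.74
  Nate: 261.48
  Diana: 480.52
  Wendy: 418.2
Minimum: Tina (158.09)

ANSWER: Tina


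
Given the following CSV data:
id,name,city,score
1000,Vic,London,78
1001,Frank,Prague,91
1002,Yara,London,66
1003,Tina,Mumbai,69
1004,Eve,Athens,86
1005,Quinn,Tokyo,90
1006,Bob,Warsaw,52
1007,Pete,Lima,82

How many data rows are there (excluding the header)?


Counting rows (excluding header):
Header: id,name,city,score
Data rows: 8

ANSWER: 8


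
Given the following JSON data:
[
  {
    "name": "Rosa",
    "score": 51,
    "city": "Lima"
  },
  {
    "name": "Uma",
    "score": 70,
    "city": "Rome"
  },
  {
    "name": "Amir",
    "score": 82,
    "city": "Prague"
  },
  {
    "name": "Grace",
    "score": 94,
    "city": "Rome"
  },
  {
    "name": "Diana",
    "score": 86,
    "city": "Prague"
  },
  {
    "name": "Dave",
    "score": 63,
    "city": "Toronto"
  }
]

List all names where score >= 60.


Filtering records where score >= 60:
  Rosa (score=51) -> no
  Uma (score=70) -> YES
  Amir (score=82) -> YES
  Grace (score=94) -> YES
  Diana (score=86) -> YES
  Dave (score=63) -> YES


ANSWER: Uma, Amir, Grace, Diana, Dave


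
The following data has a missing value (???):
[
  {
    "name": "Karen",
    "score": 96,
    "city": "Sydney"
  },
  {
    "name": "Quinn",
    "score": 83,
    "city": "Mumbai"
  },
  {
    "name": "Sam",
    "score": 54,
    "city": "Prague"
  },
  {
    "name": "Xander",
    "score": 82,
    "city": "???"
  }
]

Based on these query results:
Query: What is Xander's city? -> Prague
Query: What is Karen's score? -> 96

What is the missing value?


The missing value is Xander's city
From query: Xander's city = Prague

ANSWER: Prague


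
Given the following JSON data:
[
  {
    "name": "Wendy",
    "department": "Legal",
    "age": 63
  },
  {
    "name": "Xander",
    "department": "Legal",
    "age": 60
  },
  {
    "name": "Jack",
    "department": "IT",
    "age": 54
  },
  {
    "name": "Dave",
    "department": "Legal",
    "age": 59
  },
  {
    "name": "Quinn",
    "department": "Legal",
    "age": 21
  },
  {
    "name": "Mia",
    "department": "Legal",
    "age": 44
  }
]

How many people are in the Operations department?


Scanning records for department = Operations
  No matches found
Count: 0

ANSWER: 0


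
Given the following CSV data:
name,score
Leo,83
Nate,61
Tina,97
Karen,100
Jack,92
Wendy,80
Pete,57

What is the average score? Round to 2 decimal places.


Scores: 83, 61, 97, 100, 92, 80, 57
Sum = 570
Count = 7
Average = 570 / 7 = 81.43

ANSWER: 81.43


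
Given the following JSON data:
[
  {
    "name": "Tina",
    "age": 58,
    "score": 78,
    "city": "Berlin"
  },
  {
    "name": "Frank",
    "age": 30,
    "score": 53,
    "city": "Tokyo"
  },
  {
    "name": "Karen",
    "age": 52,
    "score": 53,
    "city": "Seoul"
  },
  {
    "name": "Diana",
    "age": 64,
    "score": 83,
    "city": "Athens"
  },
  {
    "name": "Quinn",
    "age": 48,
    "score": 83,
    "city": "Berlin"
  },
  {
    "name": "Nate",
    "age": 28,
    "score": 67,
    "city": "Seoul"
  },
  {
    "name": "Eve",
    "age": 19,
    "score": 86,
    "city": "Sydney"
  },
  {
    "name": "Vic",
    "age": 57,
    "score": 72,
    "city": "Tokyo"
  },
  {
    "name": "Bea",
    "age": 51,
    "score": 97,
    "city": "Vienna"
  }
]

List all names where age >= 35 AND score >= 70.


Checking both conditions:
  Tina (age=58, score=78) -> YES
  Frank (age=30, score=53) -> no
  Karen (age=52, score=53) -> no
  Diana (age=64, score=83) -> YES
  Quinn (age=48, score=83) -> YES
  Nate (age=28, score=67) -> no
  Eve (age=19, score=86) -> no
  Vic (age=57, score=72) -> YES
  Bea (age=51, score=97) -> YES


ANSWER: Tina, Diana, Quinn, Vic, Bea


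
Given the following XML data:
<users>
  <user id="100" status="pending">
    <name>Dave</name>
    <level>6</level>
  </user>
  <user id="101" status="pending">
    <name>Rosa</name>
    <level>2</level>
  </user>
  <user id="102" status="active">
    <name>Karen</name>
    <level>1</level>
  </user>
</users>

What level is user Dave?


Finding user: Dave
<level>6</level>

ANSWER: 6


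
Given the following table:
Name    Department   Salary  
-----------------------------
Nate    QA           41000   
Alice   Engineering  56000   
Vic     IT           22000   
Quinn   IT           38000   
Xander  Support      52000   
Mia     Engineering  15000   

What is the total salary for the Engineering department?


Engineering department members:
  Alice: 56000
  Mia: 15000
Total = 56000 + 15000 = 71000

ANSWER: 71000


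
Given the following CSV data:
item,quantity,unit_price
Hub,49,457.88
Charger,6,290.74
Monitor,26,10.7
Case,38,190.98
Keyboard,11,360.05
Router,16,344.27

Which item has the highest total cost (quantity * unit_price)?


Computing row totals:
  Hub: 22436.12
  Charger: 1744.44
  Monitor: 278.2
  Case: 7257.24
  Keyboard: 3960.55
  Router: 5508.32
Maximum: Hub (22436.12)

ANSWER: Hub


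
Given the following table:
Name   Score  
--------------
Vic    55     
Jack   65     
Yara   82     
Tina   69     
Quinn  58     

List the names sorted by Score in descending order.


Sorting by Score (descending):
  Yara: 82
  Tina: 69
  Jack: 65
  Quinn: 58
  Vic: 55


ANSWER: Yara, Tina, Jack, Quinn, Vic


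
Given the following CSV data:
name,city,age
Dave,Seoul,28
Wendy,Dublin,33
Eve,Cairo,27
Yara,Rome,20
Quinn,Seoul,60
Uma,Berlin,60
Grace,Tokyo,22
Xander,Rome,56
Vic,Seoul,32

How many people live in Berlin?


Scanning city column for 'Berlin':
  Row 6: Uma -> MATCH
Total matches: 1

ANSWER: 1


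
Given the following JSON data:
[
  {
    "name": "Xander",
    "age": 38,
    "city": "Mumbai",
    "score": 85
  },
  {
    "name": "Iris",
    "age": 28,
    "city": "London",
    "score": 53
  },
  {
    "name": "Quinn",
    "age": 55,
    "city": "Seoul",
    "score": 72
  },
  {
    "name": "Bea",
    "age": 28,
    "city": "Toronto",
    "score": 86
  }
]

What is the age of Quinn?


Looking up record where name = Quinn
Record index: 2
Field 'age' = 55

ANSWER: 55


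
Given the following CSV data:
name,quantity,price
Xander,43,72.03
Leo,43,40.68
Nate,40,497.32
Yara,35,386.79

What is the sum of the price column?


Values in 'price' column:
  Row 1: 72.03
  Row 2: 40.68
  Row 3: 497.32
  Row 4: 386.79
Sum = 72.03 + 40.68 + 497.32 + 386.79 = 996.82

ANSWER: 996.82


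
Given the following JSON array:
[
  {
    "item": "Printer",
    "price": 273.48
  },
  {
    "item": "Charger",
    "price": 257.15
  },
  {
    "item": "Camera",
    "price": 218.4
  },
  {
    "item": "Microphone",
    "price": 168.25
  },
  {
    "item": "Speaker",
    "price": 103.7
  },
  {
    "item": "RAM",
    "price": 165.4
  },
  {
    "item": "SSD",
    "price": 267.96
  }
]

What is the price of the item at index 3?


Array index 3 -> Microphone
price = 168.25

ANSWER: 168.25


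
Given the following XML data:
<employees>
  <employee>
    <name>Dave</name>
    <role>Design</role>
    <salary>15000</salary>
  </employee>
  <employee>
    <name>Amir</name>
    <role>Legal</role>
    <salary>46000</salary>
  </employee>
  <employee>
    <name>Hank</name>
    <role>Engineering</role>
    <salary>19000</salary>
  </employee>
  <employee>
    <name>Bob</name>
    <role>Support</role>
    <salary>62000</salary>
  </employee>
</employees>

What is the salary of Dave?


Searching for <employee> with <name>Dave</name>
Found at position 1
<salary>15000</salary>

ANSWER: 15000


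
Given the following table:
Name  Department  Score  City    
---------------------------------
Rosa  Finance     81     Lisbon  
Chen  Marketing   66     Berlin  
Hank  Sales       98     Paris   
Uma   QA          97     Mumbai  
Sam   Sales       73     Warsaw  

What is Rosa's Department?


Row 1: Rosa
Department = Finance

ANSWER: Finance


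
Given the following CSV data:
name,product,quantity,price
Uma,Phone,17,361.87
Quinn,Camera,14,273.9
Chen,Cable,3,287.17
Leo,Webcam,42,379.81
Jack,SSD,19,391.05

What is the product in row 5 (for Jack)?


Row 5: Jack
Column 'product' = SSD

ANSWER: SSD


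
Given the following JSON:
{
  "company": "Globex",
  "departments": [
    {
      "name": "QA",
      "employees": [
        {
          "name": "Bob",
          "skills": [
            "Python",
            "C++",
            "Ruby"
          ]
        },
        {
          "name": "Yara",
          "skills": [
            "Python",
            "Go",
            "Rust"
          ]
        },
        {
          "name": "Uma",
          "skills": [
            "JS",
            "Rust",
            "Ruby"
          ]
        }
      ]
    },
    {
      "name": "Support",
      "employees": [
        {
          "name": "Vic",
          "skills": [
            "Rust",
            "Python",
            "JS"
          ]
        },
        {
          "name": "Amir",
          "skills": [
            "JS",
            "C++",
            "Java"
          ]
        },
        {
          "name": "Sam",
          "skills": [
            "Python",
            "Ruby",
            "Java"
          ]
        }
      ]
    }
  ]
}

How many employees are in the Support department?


Path: departments[1].employees
Count: 3

ANSWER: 3


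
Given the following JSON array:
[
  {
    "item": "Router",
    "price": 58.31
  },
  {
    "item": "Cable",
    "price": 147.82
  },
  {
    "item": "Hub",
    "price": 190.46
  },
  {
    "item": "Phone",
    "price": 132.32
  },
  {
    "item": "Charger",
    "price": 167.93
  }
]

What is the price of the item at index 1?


Array index 1 -> Cable
price = 147.82

ANSWER: 147.82
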